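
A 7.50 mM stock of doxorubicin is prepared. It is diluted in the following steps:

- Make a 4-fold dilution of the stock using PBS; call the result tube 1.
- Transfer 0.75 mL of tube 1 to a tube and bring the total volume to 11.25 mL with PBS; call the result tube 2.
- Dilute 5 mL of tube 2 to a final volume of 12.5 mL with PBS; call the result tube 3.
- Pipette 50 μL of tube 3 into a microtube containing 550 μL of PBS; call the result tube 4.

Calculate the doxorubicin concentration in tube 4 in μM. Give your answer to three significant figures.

4.17 μM

Step 1: 4-fold → factor 4
Step 2: 0.75 mL brought to 11.25 mL → factor 11.25/0.75 = 15
Step 3: 5 mL brought to 12.5 mL → factor 12.5/5 = 2.5
Step 4: 50 μL + 550 μL = 600 μL total → factor 600/50 = 12
Dilution factor through tube 4 = 4 × 15 × 2.5 × 12 = 1800
[tube 4] = 7.50 mM / 1800 = 0.004167 mM = 4.17 μM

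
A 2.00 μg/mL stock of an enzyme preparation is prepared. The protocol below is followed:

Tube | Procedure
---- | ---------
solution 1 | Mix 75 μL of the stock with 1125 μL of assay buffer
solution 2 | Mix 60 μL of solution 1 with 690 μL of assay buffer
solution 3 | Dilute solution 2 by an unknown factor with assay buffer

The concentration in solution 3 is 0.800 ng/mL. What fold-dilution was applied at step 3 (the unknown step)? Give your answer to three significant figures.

12.5-fold

Step 1: 75 μL + 1125 μL = 1200 μL total → factor 1200/75 = 16
Step 2: 60 μL + 690 μL = 750 μL total → factor 750/60 = 12.5
Step 3: unknown factor x
Product of known-step factors = 200
Overall factor = 2.00 μg/mL / (0.800 ng/mL) = 2500
x = 2500 / 200 = 12.5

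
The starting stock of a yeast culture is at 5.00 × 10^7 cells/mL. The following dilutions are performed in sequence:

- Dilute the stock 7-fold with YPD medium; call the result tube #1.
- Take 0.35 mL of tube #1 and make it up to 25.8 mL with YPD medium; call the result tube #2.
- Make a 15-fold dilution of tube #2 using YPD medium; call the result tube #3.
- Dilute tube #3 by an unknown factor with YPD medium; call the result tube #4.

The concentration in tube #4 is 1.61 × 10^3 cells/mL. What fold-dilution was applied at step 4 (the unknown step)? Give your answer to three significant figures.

Step 1: 7-fold → factor 7
Step 2: 0.35 mL brought to 25.8 mL → factor 25.8/0.35 = 73.714
Step 3: 15-fold → factor 15
Step 4: unknown factor x
Product of known-step factors = 7740
Overall factor = 5.00 × 10^7 cells/mL / (1.61 × 10^3 cells/mL) = 31056
x = 31056 / 7740 = 4.01

4.01-fold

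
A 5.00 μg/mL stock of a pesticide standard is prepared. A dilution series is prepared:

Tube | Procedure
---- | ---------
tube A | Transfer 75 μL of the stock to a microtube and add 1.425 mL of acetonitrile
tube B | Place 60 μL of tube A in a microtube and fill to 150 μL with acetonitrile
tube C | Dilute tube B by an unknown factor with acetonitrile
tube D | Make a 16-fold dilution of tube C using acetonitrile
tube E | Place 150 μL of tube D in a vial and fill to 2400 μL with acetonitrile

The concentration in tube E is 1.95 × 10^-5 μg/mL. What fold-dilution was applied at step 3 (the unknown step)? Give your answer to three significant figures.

Step 1: 75 μL + 1.425 mL = 1500 μL total → factor 1500/75 = 20
Step 2: 60 μL brought to 150 μL → factor 150/60 = 2.5
Step 3: unknown factor x
Step 4: 16-fold → factor 16
Step 5: 150 μL brought to 2400 μL → factor 2400/150 = 16
Product of known-step factors = 12800
Overall factor = 5.00 μg/mL / (1.95 × 10^-5 μg/mL) = 2.5641 × 10^5
x = 2.5641 × 10^5 / 12800 = 20.0

20.0-fold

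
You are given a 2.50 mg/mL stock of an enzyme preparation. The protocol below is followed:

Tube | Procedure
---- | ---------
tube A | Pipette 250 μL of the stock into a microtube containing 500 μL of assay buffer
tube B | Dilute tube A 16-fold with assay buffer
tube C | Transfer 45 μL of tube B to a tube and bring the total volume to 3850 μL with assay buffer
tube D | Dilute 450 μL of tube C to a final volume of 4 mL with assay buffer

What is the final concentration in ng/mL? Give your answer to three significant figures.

68.5 ng/mL

Step 1: 250 μL + 500 μL = 750 μL total → factor 750/250 = 3
Step 2: 16-fold → factor 16
Step 3: 45 μL brought to 3850 μL → factor 3850/45 = 85.556
Step 4: 450 μL brought to 4 mL → factor 4000/450 = 8.8889
Overall dilution factor = 3 × 16 × 85.556 × 8.8889 = 36504
Final = 2.50 mg/mL / 36504 = 6.849 × 10^-5 mg/mL = 68.5 ng/mL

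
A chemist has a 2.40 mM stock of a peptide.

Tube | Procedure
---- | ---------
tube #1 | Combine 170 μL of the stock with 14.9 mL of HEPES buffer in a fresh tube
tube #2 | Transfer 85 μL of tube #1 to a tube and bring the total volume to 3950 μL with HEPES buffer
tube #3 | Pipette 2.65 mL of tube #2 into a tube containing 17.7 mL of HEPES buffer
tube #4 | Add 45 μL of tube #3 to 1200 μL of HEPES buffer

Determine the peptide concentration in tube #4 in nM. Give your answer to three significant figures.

Step 1: 170 μL + 14.9 mL = 15070 μL total → factor 15070/170 = 88.647
Step 2: 85 μL brought to 3950 μL → factor 3950/85 = 46.471
Step 3: 2.65 mL + 17.7 mL = 20.35 mL total → factor 20.35/2.65 = 7.6792
Step 4: 45 μL + 1200 μL = 1245 μL total → factor 1245/45 = 27.667
Overall dilution factor = 88.647 × 46.471 × 7.6792 × 27.667 = 8.7522 × 10^5
Final = 2.40 mM / 8.7522 × 10^5 = 2.742 × 10^-6 mM = 2.74 nM

2.74 nM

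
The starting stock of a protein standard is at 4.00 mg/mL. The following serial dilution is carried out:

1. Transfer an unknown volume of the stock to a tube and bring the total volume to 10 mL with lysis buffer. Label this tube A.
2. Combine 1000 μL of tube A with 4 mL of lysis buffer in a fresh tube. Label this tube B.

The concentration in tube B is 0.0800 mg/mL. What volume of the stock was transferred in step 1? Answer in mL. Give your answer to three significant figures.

1.00 mL

Step 1: v brought to 10 mL → factor = 10 mL/v
Step 2: 1000 μL + 4 mL = 5000 μL total → factor 5000/1000 = 5
Product of known-step factors = 5
Overall factor = 4.00 mg/mL / (0.0800 mg/mL) = 50
Step-1 factor = 50 / 5 = 10
v = 10 mL / 10 = 1.00 mL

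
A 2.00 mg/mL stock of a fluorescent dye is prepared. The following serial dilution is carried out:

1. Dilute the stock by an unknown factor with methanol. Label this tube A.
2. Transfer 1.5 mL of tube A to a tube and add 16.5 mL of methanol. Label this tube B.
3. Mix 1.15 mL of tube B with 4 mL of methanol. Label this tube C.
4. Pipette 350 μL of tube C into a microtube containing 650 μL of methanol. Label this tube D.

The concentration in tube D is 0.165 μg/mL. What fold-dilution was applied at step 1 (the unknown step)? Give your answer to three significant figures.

78.9-fold

Step 1: unknown factor x
Step 2: 1.5 mL + 16.5 mL = 18 mL total → factor 18/1.5 = 12
Step 3: 1.15 mL + 4 mL = 5.15 mL total → factor 5.15/1.15 = 4.4783
Step 4: 350 μL + 650 μL = 1000 μL total → factor 1000/350 = 2.8571
Product of known-step factors = 153.54
Overall factor = 2.00 mg/mL / (0.165 μg/mL) = 12121
x = 12121 / 153.54 = 78.9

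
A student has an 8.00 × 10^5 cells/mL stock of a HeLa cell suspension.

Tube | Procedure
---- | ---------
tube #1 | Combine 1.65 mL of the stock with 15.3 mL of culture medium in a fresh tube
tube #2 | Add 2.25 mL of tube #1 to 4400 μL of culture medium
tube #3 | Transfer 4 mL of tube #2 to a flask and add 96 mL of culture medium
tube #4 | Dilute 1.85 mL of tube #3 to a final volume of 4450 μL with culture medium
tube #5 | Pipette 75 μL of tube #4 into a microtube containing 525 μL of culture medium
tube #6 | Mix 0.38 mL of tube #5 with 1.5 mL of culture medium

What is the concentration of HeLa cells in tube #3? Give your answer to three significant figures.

1.05 × 10^3 cells/mL

Step 1: 1.65 mL + 15.3 mL = 16.95 mL total → factor 16.95/1.65 = 10.273
Step 2: 2.25 mL + 4400 μL = 6.65 mL total → factor 6.65/2.25 = 2.9556
Step 3: 4 mL + 96 mL = 100 mL total → factor 100/4 = 25
Dilution factor through tube #3 = 10.273 × 2.9556 × 25 = 759.04
[tube #3] = 8.00 × 10^5 cells/mL / 759.04 = 1.05 × 10^3 cells/mL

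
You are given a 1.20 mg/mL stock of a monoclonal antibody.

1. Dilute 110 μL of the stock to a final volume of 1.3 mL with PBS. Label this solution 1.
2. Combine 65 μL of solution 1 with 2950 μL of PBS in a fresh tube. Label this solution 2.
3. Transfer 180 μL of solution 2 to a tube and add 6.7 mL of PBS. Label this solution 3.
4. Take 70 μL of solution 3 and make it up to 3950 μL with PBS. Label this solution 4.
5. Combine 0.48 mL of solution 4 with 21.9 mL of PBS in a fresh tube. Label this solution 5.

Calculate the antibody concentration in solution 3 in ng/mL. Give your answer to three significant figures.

Step 1: 110 μL brought to 1.3 mL → factor 1300/110 = 11.818
Step 2: 65 μL + 2950 μL = 3015 μL total → factor 3015/65 = 46.385
Step 3: 180 μL + 6.7 mL = 6880 μL total → factor 6880/180 = 38.222
Dilution factor through solution 3 = 11.818 × 46.385 × 38.222 = 20953
[solution 3] = 1.20 mg/mL / 20953 = 5.727 × 10^-5 mg/mL = 57.3 ng/mL

57.3 ng/mL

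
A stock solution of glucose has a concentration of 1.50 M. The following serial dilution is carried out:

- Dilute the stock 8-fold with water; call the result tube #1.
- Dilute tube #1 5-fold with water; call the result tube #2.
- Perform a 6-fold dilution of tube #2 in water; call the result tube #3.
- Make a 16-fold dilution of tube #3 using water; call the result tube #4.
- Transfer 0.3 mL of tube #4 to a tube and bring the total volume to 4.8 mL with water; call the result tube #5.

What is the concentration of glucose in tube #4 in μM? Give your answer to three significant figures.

Step 1: 8-fold → factor 8
Step 2: 5-fold → factor 5
Step 3: 6-fold → factor 6
Step 4: 16-fold → factor 16
Dilution factor through tube #4 = 8 × 5 × 6 × 16 = 3840
[tube #4] = 1.50 M / 3840 = 0.0003906 M = 391 μM

391 μM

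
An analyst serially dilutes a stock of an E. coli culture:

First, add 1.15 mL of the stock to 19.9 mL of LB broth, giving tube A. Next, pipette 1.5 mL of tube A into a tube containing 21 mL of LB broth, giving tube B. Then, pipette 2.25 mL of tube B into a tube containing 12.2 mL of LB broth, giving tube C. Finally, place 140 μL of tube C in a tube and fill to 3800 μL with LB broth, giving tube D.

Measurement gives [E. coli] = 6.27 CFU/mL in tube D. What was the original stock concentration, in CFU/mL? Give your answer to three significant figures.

Step 1: 1.15 mL + 19.9 mL = 21.05 mL total → factor 21.05/1.15 = 18.304
Step 2: 1.5 mL + 21 mL = 22.5 mL total → factor 22.5/1.5 = 15
Step 3: 2.25 mL + 12.2 mL = 14.45 mL total → factor 14.45/2.25 = 6.4222
Step 4: 140 μL brought to 3800 μL → factor 3800/140 = 27.143
Overall dilution factor = 18.304 × 15 × 6.4222 × 27.143 = 47862
Stock = 6.27 CFU/mL × 47862 = 3.00 × 10^5 CFU/mL

3.00 × 10^5 CFU/mL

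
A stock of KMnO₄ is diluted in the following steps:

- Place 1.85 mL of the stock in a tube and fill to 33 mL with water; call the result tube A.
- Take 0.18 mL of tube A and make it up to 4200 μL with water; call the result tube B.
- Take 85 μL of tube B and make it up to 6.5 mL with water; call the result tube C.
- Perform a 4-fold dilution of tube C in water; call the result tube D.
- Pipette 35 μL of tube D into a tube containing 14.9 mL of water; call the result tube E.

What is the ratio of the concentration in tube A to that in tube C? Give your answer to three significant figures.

Step 1: 1.85 mL brought to 33 mL → factor 33/1.85 = 17.838
Step 2: 0.18 mL brought to 4200 μL → factor 4.2/0.18 = 23.333
Step 3: 85 μL brought to 6.5 mL → factor 6500/85 = 76.471
Dilution factor to tube A = 17.838; to tube C = 31828
[tube A]/[tube C] = (factor to tube C)/(factor to tube A) = 31828/17.838 = 1.78 × 10^3

1.78 × 10^3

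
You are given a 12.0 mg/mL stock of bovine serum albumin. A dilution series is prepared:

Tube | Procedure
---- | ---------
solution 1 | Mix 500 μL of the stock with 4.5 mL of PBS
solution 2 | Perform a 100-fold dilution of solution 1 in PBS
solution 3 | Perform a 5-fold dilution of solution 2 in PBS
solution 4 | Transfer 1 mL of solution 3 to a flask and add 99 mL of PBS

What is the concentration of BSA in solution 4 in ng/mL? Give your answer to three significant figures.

Step 1: 500 μL + 4.5 mL = 5000 μL total → factor 5000/500 = 10
Step 2: 100-fold → factor 100
Step 3: 5-fold → factor 5
Step 4: 1 mL + 99 mL = 100 mL total → factor 100/1 = 100
Overall dilution factor = 10 × 100 × 5 × 100 = 5 × 10^5
Final = 12.0 mg/mL / 5 × 10^5 = 2.400 × 10^-5 mg/mL = 24.0 ng/mL

24.0 ng/mL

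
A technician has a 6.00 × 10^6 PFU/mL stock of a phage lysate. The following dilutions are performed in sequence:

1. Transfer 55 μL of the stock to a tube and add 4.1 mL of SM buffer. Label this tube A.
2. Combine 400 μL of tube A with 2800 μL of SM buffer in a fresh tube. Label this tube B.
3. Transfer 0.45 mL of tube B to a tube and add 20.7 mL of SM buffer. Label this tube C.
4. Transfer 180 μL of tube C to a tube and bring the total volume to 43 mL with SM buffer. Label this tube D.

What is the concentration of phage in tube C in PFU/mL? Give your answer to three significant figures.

Step 1: 55 μL + 4.1 mL = 4155 μL total → factor 4155/55 = 75.545
Step 2: 400 μL + 2800 μL = 3200 μL total → factor 3200/400 = 8
Step 3: 0.45 mL + 20.7 mL = 21.15 mL total → factor 21.15/0.45 = 47
Dilution factor through tube C = 75.545 × 8 × 47 = 28405
[tube C] = 6.00 × 10^6 PFU/mL / 28405 = 211 PFU/mL

211 PFU/mL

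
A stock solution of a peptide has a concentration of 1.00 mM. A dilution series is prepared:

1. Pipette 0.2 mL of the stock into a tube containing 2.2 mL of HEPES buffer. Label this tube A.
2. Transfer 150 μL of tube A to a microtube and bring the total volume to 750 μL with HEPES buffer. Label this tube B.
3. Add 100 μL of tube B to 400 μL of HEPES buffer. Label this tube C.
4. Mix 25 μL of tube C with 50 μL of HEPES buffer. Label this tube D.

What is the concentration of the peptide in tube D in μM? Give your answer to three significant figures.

Step 1: 0.2 mL + 2.2 mL = 2.4 mL total → factor 2.4/0.2 = 12
Step 2: 150 μL brought to 750 μL → factor 750/150 = 5
Step 3: 100 μL + 400 μL = 500 μL total → factor 500/100 = 5
Step 4: 25 μL + 50 μL = 75 μL total → factor 75/25 = 3
Overall dilution factor = 12 × 5 × 5 × 3 = 900
Final = 1.00 mM / 900 = 0.001111 mM = 1.11 μM

1.11 μM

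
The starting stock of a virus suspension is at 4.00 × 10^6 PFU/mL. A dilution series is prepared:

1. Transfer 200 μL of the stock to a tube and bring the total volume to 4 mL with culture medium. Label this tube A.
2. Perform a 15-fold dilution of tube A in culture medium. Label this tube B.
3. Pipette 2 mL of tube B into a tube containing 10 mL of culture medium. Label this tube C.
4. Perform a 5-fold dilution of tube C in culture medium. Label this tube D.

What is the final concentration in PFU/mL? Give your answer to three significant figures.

444 PFU/mL

Step 1: 200 μL brought to 4 mL → factor 4000/200 = 20
Step 2: 15-fold → factor 15
Step 3: 2 mL + 10 mL = 12 mL total → factor 12/2 = 6
Step 4: 5-fold → factor 5
Overall dilution factor = 20 × 15 × 6 × 5 = 9000
Final = 4.00 × 10^6 PFU/mL / 9000 = 444 PFU/mL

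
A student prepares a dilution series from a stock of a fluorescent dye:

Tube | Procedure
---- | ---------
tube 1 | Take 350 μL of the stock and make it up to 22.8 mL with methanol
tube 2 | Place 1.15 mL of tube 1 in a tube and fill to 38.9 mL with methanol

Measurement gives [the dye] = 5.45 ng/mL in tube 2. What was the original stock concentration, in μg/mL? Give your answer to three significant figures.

12.0 μg/mL

Step 1: 350 μL brought to 22.8 mL → factor 22800/350 = 65.143
Step 2: 1.15 mL brought to 38.9 mL → factor 38.9/1.15 = 33.826
Overall dilution factor = 65.143 × 33.826 = 2203.5
Stock = 5.45 ng/mL × 2203.5 = 1.201 × 10^4 ng/mL = 12.0 μg/mL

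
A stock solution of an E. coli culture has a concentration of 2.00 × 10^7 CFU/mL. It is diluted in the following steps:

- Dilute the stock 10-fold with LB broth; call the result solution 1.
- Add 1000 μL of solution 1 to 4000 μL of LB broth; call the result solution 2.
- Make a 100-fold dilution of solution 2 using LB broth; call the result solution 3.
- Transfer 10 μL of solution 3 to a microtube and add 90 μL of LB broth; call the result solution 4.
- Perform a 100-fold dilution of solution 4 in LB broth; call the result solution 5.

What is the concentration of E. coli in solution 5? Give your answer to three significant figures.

Step 1: 10-fold → factor 10
Step 2: 1000 μL + 4000 μL = 5000 μL total → factor 5000/1000 = 5
Step 3: 100-fold → factor 100
Step 4: 10 μL + 90 μL = 100 μL total → factor 100/10 = 10
Step 5: 100-fold → factor 100
Overall dilution factor = 10 × 5 × 100 × 10 × 100 = 5 × 10^6
Final = 2.00 × 10^7 CFU/mL / 5 × 10^6 = 4.00 CFU/mL

4.00 CFU/mL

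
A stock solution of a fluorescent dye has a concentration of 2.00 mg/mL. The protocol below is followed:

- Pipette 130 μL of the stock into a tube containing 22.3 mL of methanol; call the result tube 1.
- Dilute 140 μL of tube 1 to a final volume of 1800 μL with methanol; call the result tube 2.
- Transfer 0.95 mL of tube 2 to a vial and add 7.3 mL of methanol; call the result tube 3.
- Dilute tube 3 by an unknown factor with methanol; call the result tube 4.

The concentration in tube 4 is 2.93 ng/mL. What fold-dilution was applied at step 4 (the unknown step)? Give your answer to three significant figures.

Step 1: 130 μL + 22.3 mL = 22430 μL total → factor 22430/130 = 172.54
Step 2: 140 μL brought to 1800 μL → factor 1800/140 = 12.857
Step 3: 0.95 mL + 7.3 mL = 8.25 mL total → factor 8.25/0.95 = 8.6842
Step 4: unknown factor x
Product of known-step factors = 19265
Overall factor = 2.00 mg/mL / (2.93 ng/mL) = 6.8259 × 10^5
x = 6.8259 × 10^5 / 19265 = 35.4

35.4-fold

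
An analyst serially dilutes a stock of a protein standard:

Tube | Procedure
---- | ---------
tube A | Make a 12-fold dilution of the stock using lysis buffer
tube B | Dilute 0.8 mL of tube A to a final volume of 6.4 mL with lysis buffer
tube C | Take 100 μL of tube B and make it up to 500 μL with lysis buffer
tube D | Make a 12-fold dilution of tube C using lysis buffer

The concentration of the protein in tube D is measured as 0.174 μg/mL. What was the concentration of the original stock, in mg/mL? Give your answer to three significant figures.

Step 1: 12-fold → factor 12
Step 2: 0.8 mL brought to 6.4 mL → factor 6.4/0.8 = 8
Step 3: 100 μL brought to 500 μL → factor 500/100 = 5
Step 4: 12-fold → factor 12
Overall dilution factor = 12 × 8 × 5 × 12 = 5760
Stock = 0.174 μg/mL × 5760 = 1002 μg/mL = 1.00 mg/mL

1.00 mg/mL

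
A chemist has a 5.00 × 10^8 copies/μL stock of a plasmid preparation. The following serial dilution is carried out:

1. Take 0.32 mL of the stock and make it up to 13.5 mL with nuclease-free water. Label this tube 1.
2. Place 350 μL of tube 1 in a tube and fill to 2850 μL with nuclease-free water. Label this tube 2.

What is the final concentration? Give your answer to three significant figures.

Step 1: 0.32 mL brought to 13.5 mL → factor 13.5/0.32 = 42.188
Step 2: 350 μL brought to 2850 μL → factor 2850/350 = 8.1429
Overall dilution factor = 42.188 × 8.1429 = 343.53
Final = 5.00 × 10^8 copies/μL / 343.53 = 1.46 × 10^6 copies/μL

1.46 × 10^6 copies/μL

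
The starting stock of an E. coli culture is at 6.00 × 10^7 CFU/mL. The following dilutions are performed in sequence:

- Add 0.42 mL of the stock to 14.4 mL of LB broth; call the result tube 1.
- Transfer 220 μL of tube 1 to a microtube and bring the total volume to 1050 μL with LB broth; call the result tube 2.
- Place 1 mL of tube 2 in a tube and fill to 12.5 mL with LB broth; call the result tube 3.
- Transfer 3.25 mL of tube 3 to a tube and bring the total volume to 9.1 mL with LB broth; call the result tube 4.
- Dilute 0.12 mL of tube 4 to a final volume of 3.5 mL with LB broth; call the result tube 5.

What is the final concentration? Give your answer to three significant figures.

Step 1: 0.42 mL + 14.4 mL = 14.82 mL total → factor 14.82/0.42 = 35.286
Step 2: 220 μL brought to 1050 μL → factor 1050/220 = 4.7727
Step 3: 1 mL brought to 12.5 mL → factor 12.5/1 = 12.5
Step 4: 3.25 mL brought to 9.1 mL → factor 9.1/3.25 = 2.8
Step 5: 0.12 mL brought to 3.5 mL → factor 3.5/0.12 = 29.167
Overall dilution factor = 35.286 × 4.7727 × 12.5 × 2.8 × 29.167 = 1.7192 × 10^5
Final = 6.00 × 10^7 CFU/mL / 1.7192 × 10^5 = 349 CFU/mL

349 CFU/mL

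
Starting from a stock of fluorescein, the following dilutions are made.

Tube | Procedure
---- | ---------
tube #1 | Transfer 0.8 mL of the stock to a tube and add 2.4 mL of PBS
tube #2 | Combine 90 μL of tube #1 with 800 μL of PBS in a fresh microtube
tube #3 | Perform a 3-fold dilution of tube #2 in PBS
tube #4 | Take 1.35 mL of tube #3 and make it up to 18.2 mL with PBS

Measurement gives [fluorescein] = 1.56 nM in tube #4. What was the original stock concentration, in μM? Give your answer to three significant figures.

2.50 μM

Step 1: 0.8 mL + 2.4 mL = 3.2 mL total → factor 3.2/0.8 = 4
Step 2: 90 μL + 800 μL = 890 μL total → factor 890/90 = 9.8889
Step 3: 3-fold → factor 3
Step 4: 1.35 mL brought to 18.2 mL → factor 18.2/1.35 = 13.481
Overall dilution factor = 4 × 9.8889 × 3 × 13.481 = 1599.8
Stock = 1.56 nM × 1599.8 = 2496 nM = 2.50 μM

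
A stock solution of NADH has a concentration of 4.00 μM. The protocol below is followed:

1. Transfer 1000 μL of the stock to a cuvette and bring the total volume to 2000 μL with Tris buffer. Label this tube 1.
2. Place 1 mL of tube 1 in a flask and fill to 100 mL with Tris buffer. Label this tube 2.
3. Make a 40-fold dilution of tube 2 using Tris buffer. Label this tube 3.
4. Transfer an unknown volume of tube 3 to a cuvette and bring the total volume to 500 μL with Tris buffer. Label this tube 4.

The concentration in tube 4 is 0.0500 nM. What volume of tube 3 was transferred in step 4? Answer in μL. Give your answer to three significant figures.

50.0 μL

Step 1: 1000 μL brought to 2000 μL → factor 2000/1000 = 2
Step 2: 1 mL brought to 100 mL → factor 100/1 = 100
Step 3: 40-fold → factor 40
Step 4: v brought to 500 μL → factor = 500 μL/v
Product of known-step factors = 8000
Overall factor = 4.00 μM / (0.0500 nM) = 80000
Step-4 factor = 80000 / 8000 = 10
v = 500 μL / 10 = 50.0 μL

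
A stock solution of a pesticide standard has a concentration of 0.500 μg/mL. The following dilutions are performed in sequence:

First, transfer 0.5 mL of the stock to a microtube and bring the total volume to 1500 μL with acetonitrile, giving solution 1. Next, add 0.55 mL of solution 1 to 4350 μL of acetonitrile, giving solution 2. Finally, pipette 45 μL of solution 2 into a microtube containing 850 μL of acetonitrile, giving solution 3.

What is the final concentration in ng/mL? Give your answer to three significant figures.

0.941 ng/mL

Step 1: 0.5 mL brought to 1500 μL → factor 1.5/0.5 = 3
Step 2: 0.55 mL + 4350 μL = 4.9 mL total → factor 4.9/0.55 = 8.9091
Step 3: 45 μL + 850 μL = 895 μL total → factor 895/45 = 19.889
Overall dilution factor = 3 × 8.9091 × 19.889 = 531.58
Final = 0.500 μg/mL / 531.58 = 0.0009406 μg/mL = 0.941 ng/mL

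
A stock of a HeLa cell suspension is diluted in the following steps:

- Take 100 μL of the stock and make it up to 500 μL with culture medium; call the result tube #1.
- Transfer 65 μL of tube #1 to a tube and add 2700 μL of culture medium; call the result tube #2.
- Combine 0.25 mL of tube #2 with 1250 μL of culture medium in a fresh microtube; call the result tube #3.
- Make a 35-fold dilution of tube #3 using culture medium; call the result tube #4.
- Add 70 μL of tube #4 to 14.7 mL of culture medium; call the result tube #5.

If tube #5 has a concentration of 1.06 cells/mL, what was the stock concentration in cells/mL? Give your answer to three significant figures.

Step 1: 100 μL brought to 500 μL → factor 500/100 = 5
Step 2: 65 μL + 2700 μL = 2765 μL total → factor 2765/65 = 42.538
Step 3: 0.25 mL + 1250 μL = 1.5 mL total → factor 1.5/0.25 = 6
Step 4: 35-fold → factor 35
Step 5: 70 μL + 14.7 mL = 14770 μL total → factor 14770/70 = 211
Overall dilution factor = 5 × 42.538 × 6 × 35 × 211 = 9.4244 × 10^6
Stock = 1.06 cells/mL × 9.4244 × 10^6 = 9.99 × 10^6 cells/mL

9.99 × 10^6 cells/mL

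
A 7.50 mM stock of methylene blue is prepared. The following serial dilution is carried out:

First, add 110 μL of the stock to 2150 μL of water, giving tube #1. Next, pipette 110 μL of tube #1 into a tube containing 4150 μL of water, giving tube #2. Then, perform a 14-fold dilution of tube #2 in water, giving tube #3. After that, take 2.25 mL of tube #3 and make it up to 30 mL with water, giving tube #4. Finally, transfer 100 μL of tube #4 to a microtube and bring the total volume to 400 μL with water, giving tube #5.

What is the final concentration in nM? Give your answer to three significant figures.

12.6 nM

Step 1: 110 μL + 2150 μL = 2260 μL total → factor 2260/110 = 20.545
Step 2: 110 μL + 4150 μL = 4260 μL total → factor 4260/110 = 38.727
Step 3: 14-fold → factor 14
Step 4: 2.25 mL brought to 30 mL → factor 30/2.25 = 13.333
Step 5: 100 μL brought to 400 μL → factor 400/100 = 4
Overall dilution factor = 20.545 × 38.727 × 14 × 13.333 × 4 = 5.941 × 10^5
Final = 7.50 mM / 5.941 × 10^5 = 1.262 × 10^-5 mM = 12.6 nM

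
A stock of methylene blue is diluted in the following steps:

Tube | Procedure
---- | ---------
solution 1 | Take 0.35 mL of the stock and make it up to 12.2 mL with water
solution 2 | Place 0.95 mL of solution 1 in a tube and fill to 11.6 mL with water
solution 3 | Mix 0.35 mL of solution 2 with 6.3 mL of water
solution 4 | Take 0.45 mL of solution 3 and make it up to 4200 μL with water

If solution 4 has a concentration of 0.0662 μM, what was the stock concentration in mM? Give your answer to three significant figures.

Step 1: 0.35 mL brought to 12.2 mL → factor 12.2/0.35 = 34.857
Step 2: 0.95 mL brought to 11.6 mL → factor 11.6/0.95 = 12.211
Step 3: 0.35 mL + 6.3 mL = 6.65 mL total → factor 6.65/0.35 = 19
Step 4: 0.45 mL brought to 4200 μL → factor 4.2/0.45 = 9.3333
Overall dilution factor = 34.857 × 12.211 × 19 × 9.3333 = 75477
Stock = 0.0662 μM × 75477 = 4997 μM = 5.00 mM

5.00 mM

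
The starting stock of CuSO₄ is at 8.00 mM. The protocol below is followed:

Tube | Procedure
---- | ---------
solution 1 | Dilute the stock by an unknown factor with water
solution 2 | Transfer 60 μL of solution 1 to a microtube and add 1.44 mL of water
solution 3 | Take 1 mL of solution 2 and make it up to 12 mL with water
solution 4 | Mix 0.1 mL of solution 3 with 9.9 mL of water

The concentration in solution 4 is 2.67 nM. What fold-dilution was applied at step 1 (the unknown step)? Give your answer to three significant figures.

Step 1: unknown factor x
Step 2: 60 μL + 1.44 mL = 1500 μL total → factor 1500/60 = 25
Step 3: 1 mL brought to 12 mL → factor 12/1 = 12
Step 4: 0.1 mL + 9.9 mL = 10 mL total → factor 10/0.1 = 100
Product of known-step factors = 30000
Overall factor = 8.00 mM / (2.67 nM) = 2.9963 × 10^6
x = 2.9963 × 10^6 / 30000 = 99.9

99.9-fold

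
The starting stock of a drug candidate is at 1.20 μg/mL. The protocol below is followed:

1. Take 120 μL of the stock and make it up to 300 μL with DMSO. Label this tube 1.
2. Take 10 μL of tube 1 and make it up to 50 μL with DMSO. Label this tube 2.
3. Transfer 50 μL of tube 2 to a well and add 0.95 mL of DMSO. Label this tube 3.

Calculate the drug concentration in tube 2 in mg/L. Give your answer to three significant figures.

0.0960 mg/L

Step 1: 120 μL brought to 300 μL → factor 300/120 = 2.5
Step 2: 10 μL brought to 50 μL → factor 50/10 = 5
Dilution factor through tube 2 = 2.5 × 5 = 12.5
[tube 2] = 1.20 μg/mL / 12.5 = 0.09600 μg/mL = 0.0960 mg/L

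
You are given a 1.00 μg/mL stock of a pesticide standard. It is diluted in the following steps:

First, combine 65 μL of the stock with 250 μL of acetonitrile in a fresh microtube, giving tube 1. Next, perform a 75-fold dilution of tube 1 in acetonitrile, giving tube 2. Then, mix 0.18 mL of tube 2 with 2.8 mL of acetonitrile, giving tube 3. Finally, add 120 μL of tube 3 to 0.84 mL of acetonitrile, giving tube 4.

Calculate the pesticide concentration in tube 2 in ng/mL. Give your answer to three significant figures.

Step 1: 65 μL + 250 μL = 315 μL total → factor 315/65 = 4.8462
Step 2: 75-fold → factor 75
Dilution factor through tube 2 = 4.8462 × 75 = 363.46
[tube 2] = 1.00 μg/mL / 363.46 = 0.002751 μg/mL = 2.75 ng/mL

2.75 ng/mL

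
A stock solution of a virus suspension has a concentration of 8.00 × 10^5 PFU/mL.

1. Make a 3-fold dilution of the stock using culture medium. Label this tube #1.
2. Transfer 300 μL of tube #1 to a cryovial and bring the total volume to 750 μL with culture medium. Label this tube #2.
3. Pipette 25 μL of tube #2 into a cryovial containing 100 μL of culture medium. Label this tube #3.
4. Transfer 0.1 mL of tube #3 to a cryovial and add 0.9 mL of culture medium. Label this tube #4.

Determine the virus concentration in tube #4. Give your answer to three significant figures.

2.13 × 10^3 PFU/mL

Step 1: 3-fold → factor 3
Step 2: 300 μL brought to 750 μL → factor 750/300 = 2.5
Step 3: 25 μL + 100 μL = 125 μL total → factor 125/25 = 5
Step 4: 0.1 mL + 0.9 mL = 1 mL total → factor 1/0.1 = 10
Overall dilution factor = 3 × 2.5 × 5 × 10 = 375
Final = 8.00 × 10^5 PFU/mL / 375 = 2.13 × 10^3 PFU/mL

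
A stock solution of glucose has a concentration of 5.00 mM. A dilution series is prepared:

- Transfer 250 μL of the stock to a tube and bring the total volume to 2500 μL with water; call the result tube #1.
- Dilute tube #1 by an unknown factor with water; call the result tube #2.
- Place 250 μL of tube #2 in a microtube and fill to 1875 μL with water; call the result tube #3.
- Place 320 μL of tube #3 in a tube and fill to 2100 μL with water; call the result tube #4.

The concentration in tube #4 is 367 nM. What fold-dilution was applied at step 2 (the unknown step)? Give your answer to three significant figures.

Step 1: 250 μL brought to 2500 μL → factor 2500/250 = 10
Step 2: unknown factor x
Step 3: 250 μL brought to 1875 μL → factor 1875/250 = 7.5
Step 4: 320 μL brought to 2100 μL → factor 2100/320 = 6.5625
Product of known-step factors = 492.19
Overall factor = 5.00 mM / (367 nM) = 13624
x = 13624 / 492.19 = 27.7

27.7-fold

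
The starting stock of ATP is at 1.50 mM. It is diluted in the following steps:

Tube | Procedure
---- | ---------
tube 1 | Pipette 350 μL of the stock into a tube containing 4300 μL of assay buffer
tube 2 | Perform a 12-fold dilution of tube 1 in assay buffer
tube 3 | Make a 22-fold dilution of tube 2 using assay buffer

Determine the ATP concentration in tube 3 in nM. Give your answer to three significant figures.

428 nM

Step 1: 350 μL + 4300 μL = 4650 μL total → factor 4650/350 = 13.286
Step 2: 12-fold → factor 12
Step 3: 22-fold → factor 22
Overall dilution factor = 13.286 × 12 × 22 = 3507.4
Final = 1.50 mM / 3507.4 = 0.0004277 mM = 428 nM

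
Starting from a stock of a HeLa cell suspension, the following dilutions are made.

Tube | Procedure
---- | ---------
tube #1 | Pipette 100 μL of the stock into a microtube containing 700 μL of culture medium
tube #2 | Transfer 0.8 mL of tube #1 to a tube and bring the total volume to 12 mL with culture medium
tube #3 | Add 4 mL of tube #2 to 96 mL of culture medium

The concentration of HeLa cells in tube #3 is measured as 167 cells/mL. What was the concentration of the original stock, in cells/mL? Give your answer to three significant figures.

Step 1: 100 μL + 700 μL = 800 μL total → factor 800/100 = 8
Step 2: 0.8 mL brought to 12 mL → factor 12/0.8 = 15
Step 3: 4 mL + 96 mL = 100 mL total → factor 100/4 = 25
Overall dilution factor = 8 × 15 × 25 = 3000
Stock = 167 cells/mL × 3000 = 5.01 × 10^5 cells/mL

5.01 × 10^5 cells/mL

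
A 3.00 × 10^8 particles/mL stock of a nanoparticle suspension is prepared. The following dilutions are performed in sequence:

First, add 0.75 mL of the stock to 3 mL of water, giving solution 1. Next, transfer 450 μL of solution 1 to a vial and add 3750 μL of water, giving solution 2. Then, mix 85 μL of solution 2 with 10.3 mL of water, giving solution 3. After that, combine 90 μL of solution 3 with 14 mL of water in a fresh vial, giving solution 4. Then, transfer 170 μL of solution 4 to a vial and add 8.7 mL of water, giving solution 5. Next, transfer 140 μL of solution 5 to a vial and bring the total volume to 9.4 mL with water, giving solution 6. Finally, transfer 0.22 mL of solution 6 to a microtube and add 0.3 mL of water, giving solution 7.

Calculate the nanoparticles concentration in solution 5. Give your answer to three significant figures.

6.44 particles/mL

Step 1: 0.75 mL + 3 mL = 3.75 mL total → factor 3.75/0.75 = 5
Step 2: 450 μL + 3750 μL = 4200 μL total → factor 4200/450 = 9.3333
Step 3: 85 μL + 10.3 mL = 10385 μL total → factor 10385/85 = 122.18
Step 4: 90 μL + 14 mL = 14090 μL total → factor 14090/90 = 156.56
Step 5: 170 μL + 8.7 mL = 8870 μL total → factor 8870/170 = 52.176
Dilution factor through solution 5 = 5 × 9.3333 × 122.18 × 156.56 × 52.176 = 4.6573 × 10^7
[solution 5] = 3.00 × 10^8 particles/mL / 4.6573 × 10^7 = 6.44 particles/mL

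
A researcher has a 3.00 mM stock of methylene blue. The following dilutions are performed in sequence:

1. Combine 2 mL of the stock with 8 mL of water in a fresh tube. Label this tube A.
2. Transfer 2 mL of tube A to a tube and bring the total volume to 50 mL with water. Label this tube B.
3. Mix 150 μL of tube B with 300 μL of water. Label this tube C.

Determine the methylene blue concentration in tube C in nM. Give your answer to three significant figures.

Step 1: 2 mL + 8 mL = 10 mL total → factor 10/2 = 5
Step 2: 2 mL brought to 50 mL → factor 50/2 = 25
Step 3: 150 μL + 300 μL = 450 μL total → factor 450/150 = 3
Overall dilution factor = 5 × 25 × 3 = 375
Final = 3.00 mM / 375 = 0.008000 mM = 8.00 × 10^3 nM

8.00 × 10^3 nM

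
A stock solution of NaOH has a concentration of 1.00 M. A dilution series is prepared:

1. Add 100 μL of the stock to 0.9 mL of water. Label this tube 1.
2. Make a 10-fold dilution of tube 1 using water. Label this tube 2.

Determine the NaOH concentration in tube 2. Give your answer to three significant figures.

Step 1: 100 μL + 0.9 mL = 1000 μL total → factor 1000/100 = 10
Step 2: 10-fold → factor 10
Overall dilution factor = 10 × 10 = 100
Final = 1.00 M / 100 = 0.0100 M

0.0100 M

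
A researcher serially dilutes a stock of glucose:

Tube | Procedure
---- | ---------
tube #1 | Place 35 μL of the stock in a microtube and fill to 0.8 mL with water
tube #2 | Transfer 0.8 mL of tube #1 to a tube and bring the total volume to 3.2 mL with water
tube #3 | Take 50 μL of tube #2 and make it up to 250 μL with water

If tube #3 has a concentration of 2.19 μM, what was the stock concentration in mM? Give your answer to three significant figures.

1.00 mM

Step 1: 35 μL brought to 0.8 mL → factor 800/35 = 22.857
Step 2: 0.8 mL brought to 3.2 mL → factor 3.2/0.8 = 4
Step 3: 50 μL brought to 250 μL → factor 250/50 = 5
Overall dilution factor = 22.857 × 4 × 5 = 457.14
Stock = 2.19 μM × 457.14 = 1001 μM = 1.00 mM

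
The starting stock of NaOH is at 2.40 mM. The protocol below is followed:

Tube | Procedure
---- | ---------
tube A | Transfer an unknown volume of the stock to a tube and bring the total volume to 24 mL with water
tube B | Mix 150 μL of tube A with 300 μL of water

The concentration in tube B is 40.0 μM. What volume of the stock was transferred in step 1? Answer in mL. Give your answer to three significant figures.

1.20 mL

Step 1: v brought to 24 mL → factor = 24 mL/v
Step 2: 150 μL + 300 μL = 450 μL total → factor 450/150 = 3
Product of known-step factors = 3
Overall factor = 2.40 mM / (40.0 μM) = 60
Step-1 factor = 60 / 3 = 20
v = 24 mL / 20 = 1.20 mL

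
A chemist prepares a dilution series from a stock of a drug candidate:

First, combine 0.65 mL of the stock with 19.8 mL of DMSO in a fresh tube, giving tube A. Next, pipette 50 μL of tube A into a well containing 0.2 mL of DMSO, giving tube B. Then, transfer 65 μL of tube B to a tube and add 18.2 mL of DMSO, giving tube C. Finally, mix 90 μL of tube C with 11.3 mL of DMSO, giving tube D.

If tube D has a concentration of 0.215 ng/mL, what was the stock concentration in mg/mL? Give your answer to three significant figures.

Step 1: 0.65 mL + 19.8 mL = 20.45 mL total → factor 20.45/0.65 = 31.462
Step 2: 50 μL + 0.2 mL = 250 μL total → factor 250/50 = 5
Step 3: 65 μL + 18.2 mL = 18265 μL total → factor 18265/65 = 281
Step 4: 90 μL + 11.3 mL = 11390 μL total → factor 11390/90 = 126.56
Overall dilution factor = 31.462 × 5 × 281 × 126.56 = 5.5942 × 10^6
Stock = 0.215 ng/mL × 5.5942 × 10^6 = 1.203 × 10^6 ng/mL = 1.20 mg/mL

1.20 mg/mL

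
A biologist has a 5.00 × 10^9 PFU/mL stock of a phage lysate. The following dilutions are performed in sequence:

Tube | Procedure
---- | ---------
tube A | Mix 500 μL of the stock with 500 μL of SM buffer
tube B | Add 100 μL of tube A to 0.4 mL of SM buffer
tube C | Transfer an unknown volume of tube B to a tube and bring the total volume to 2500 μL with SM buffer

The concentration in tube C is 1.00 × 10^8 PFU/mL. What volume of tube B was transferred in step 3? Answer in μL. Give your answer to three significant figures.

Step 1: 500 μL + 500 μL = 1000 μL total → factor 1000/500 = 2
Step 2: 100 μL + 0.4 mL = 500 μL total → factor 500/100 = 5
Step 3: v brought to 2500 μL → factor = 2500 μL/v
Product of known-step factors = 10
Overall factor = 5.00 × 10^9 PFU/mL / (1.00 × 10^8 PFU/mL) = 50
Step-3 factor = 50 / 10 = 5
v = 2500 μL / 5 = 500 μL

500 μL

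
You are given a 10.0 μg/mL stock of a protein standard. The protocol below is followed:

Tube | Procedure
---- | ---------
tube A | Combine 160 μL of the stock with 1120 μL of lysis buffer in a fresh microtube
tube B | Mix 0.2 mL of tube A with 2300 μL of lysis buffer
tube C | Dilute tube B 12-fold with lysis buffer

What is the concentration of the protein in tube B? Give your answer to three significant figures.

Step 1: 160 μL + 1120 μL = 1280 μL total → factor 1280/160 = 8
Step 2: 0.2 mL + 2300 μL = 2.5 mL total → factor 2.5/0.2 = 12.5
Dilution factor through tube B = 8 × 12.5 = 100
[tube B] = 10.0 μg/mL / 100 = 0.100 μg/mL

0.100 μg/mL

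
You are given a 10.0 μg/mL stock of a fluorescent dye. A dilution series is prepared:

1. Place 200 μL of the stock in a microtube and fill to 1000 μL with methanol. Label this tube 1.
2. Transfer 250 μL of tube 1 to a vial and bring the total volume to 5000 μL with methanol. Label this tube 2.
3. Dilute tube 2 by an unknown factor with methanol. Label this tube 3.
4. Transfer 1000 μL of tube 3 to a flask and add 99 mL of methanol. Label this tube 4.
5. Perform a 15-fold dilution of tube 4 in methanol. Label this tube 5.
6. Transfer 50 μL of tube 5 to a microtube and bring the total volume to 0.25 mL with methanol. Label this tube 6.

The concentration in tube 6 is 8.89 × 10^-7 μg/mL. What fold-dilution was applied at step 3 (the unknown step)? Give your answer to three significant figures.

15.0-fold

Step 1: 200 μL brought to 1000 μL → factor 1000/200 = 5
Step 2: 250 μL brought to 5000 μL → factor 5000/250 = 20
Step 3: unknown factor x
Step 4: 1000 μL + 99 mL = 1 × 10^5 μL total → factor 1 × 10^5/1000 = 100
Step 5: 15-fold → factor 15
Step 6: 50 μL brought to 0.25 mL → factor 250/50 = 5
Product of known-step factors = 7.5 × 10^5
Overall factor = 10.0 μg/mL / (8.89 × 10^-7 μg/mL) = 1.1249 × 10^7
x = 1.1249 × 10^7 / 7.5 × 10^5 = 15.0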